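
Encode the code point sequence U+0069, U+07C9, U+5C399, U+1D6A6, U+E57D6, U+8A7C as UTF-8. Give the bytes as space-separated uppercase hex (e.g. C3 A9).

U+0069: 1-byte form → 69.
U+07C9: 2-byte form → DF 89.
U+5C399: 4-byte form → F1 9C 8E 99.
U+1D6A6: 4-byte form → F0 9D 9A A6.
U+E57D6: 4-byte form → F3 A5 9F 96.
U+8A7C: 3-byte form → E8 A9 BC.
Concatenated (18 bytes): 69 DF 89 F1 9C 8E 99 F0 9D 9A A6 F3 A5 9F 96 E8 A9 BC.

69 DF 89 F1 9C 8E 99 F0 9D 9A A6 F3 A5 9F 96 E8 A9 BC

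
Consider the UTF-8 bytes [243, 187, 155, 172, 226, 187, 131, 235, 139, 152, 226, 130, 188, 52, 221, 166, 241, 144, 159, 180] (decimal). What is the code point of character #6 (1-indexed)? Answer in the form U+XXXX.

Offset 0: leading byte 0xF3 = 11110011 → 4-byte char #1 = F3 BB 9B AC.
Offset 4: leading byte 0xE2 = 11100010 → 3-byte char #2 = E2 BB 83.
Offset 7: leading byte 0xEB = 11101011 → 3-byte char #3 = EB 8B 98.
Offset 10: leading byte 0xE2 = 11100010 → 3-byte char #4 = E2 82 BC.
Offset 13: leading byte 0x34 = 00110100 → 1-byte char #5 = 34.
Offset 14: leading byte 0xDD = 11011101 → 2-byte char #6 = DD A6.
Leading byte 0xDD = 11011101 matches 110xxxxx → 2-byte sequence.
Byte 1: 0xDD = 11011101, payload 11101 (5 bits).
Byte 2: 0xA6 = 10100110 (10xxxxxx ✓), payload 100110.
Concatenate: 11101100110 = 0x766 (11 bits → U+0766).

U+0766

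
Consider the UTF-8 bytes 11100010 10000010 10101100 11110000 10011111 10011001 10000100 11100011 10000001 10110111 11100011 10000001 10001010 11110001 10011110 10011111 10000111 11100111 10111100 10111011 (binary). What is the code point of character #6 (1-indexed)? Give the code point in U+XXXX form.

U+7F3B

Offset 0: leading byte 0xE2 = 11100010 → 3-byte char #1 = E2 82 AC.
Offset 3: leading byte 0xF0 = 11110000 → 4-byte char #2 = F0 9F 99 84.
Offset 7: leading byte 0xE3 = 11100011 → 3-byte char #3 = E3 81 B7.
Offset 10: leading byte 0xE3 = 11100011 → 3-byte char #4 = E3 81 8A.
Offset 13: leading byte 0xF1 = 11110001 → 4-byte char #5 = F1 9E 9F 87.
Offset 17: leading byte 0xE7 = 11100111 → 3-byte char #6 = E7 BC BB.
Leading byte 0xE7 = 11100111 matches 1110xxxx → 3-byte sequence.
Byte 1: 0xE7 = 11100111, payload 0111 (4 bits).
Byte 2: 0xBC = 10111100 (10xxxxxx ✓), payload 111100.
Byte 3: 0xBB = 10111011 (10xxxxxx ✓), payload 111011.
Concatenate: 0111111100111011 = 0x7F3B (16 bits → U+7F3B).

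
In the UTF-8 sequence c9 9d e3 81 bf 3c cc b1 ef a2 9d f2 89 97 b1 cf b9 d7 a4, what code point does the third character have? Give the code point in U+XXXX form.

U+003C

Offset 0: leading byte 0xC9 = 11001001 → 2-byte char #1 = C9 9D.
Offset 2: leading byte 0xE3 = 11100011 → 3-byte char #2 = E3 81 BF.
Offset 5: leading byte 0x3C = 00111100 → 1-byte char #3 = 3C.
Leading byte 0x3C = 00111100 matches 0xxxxxxx → 1-byte sequence.
Byte 1: 0x3C = 00111100, payload 0111100 (7 bits).
Concatenate: 0111100 = 0x3C (7 bits → U+003C).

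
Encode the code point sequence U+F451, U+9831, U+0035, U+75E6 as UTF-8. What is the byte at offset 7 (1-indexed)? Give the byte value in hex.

0x35

1-indexed offset 7 is 0-indexed offset 6.
U+F451 → 3-byte form EF 91 91 at offsets 0–2.
U+9831 → 3-byte form E9 A0 B1 at offsets 3–5.
U+0035 → 1-byte form 35 at offsets 6–6.
Offset 6 falls in char 3's range; it's byte 1 of 35 = 0x35.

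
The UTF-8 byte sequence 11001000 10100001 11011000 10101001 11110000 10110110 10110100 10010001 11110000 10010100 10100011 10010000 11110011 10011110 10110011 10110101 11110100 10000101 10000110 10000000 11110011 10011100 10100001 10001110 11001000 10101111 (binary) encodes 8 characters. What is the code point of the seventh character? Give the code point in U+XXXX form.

U+DC84E

Offset 0: leading byte 0xC8 = 11001000 → 2-byte char #1 = C8 A1.
Offset 2: leading byte 0xD8 = 11011000 → 2-byte char #2 = D8 A9.
Offset 4: leading byte 0xF0 = 11110000 → 4-byte char #3 = F0 B6 B4 91.
Offset 8: leading byte 0xF0 = 11110000 → 4-byte char #4 = F0 94 A3 90.
Offset 12: leading byte 0xF3 = 11110011 → 4-byte char #5 = F3 9E B3 B5.
Offset 16: leading byte 0xF4 = 11110100 → 4-byte char #6 = F4 85 86 80.
Offset 20: leading byte 0xF3 = 11110011 → 4-byte char #7 = F3 9C A1 8E.
Leading byte 0xF3 = 11110011 matches 11110xxx → 4-byte sequence.
Byte 1: 0xF3 = 11110011, payload 011 (3 bits).
Byte 2: 0x9C = 10011100 (10xxxxxx ✓), payload 011100.
Byte 3: 0xA1 = 10100001 (10xxxxxx ✓), payload 100001.
Byte 4: 0x8E = 10001110 (10xxxxxx ✓), payload 001110.
Concatenate: 011011100100001001110 = 0xDC84E (21 bits → U+DC84E).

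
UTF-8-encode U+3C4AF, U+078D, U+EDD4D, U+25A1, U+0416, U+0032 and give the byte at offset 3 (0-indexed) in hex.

0xAF

U+3C4AF → 4-byte form F0 BC 92 AF at offsets 0–3.
Offset 3 falls in char 1's range; it's byte 4 of F0 BC 92 AF = 0xAF.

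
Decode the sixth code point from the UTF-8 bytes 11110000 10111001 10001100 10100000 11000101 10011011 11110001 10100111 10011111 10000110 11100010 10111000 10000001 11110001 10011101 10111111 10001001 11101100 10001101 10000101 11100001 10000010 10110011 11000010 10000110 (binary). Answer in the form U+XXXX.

U+C345

Offset 0: leading byte 0xF0 = 11110000 → 4-byte char #1 = F0 B9 8C A0.
Offset 4: leading byte 0xC5 = 11000101 → 2-byte char #2 = C5 9B.
Offset 6: leading byte 0xF1 = 11110001 → 4-byte char #3 = F1 A7 9F 86.
Offset 10: leading byte 0xE2 = 11100010 → 3-byte char #4 = E2 B8 81.
Offset 13: leading byte 0xF1 = 11110001 → 4-byte char #5 = F1 9D BF 89.
Offset 17: leading byte 0xEC = 11101100 → 3-byte char #6 = EC 8D 85.
Leading byte 0xEC = 11101100 matches 1110xxxx → 3-byte sequence.
Byte 1: 0xEC = 11101100, payload 1100 (4 bits).
Byte 2: 0x8D = 10001101 (10xxxxxx ✓), payload 001101.
Byte 3: 0x85 = 10000101 (10xxxxxx ✓), payload 000101.
Concatenate: 1100001101000101 = 0xC345 (16 bits → U+C345).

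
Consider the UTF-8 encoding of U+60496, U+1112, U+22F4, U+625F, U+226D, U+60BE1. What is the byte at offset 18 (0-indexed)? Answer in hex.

0xAF

U+60496 → 4-byte form F1 A0 92 96 at offsets 0–3.
U+1112 → 3-byte form E1 84 92 at offsets 4–6.
U+22F4 → 3-byte form E2 8B B4 at offsets 7–9.
U+625F → 3-byte form E6 89 9F at offsets 10–12.
U+226D → 3-byte form E2 89 AD at offsets 13–15.
U+60BE1 → 4-byte form F1 A0 AF A1 at offsets 16–19.
Offset 18 falls in char 6's range; it's byte 3 of F1 A0 AF A1 = 0xAF.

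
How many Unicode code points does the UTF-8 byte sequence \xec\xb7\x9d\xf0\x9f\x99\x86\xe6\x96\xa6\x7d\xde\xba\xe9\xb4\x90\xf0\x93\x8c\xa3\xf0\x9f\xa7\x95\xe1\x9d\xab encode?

9

Byte at offset 0: 0xEC = 11101100 → 3-byte char (#1). Advance 3.
Byte at offset 3: 0xF0 = 11110000 → 4-byte char (#2). Advance 4.
Byte at offset 7: 0xE6 = 11100110 → 3-byte char (#3). Advance 3.
Byte at offset 10: 0x7D = 01111101 → 1-byte char (#4). Advance 1.
Byte at offset 11: 0xDE = 11011110 → 2-byte char (#5). Advance 2.
Byte at offset 13: 0xE9 = 11101001 → 3-byte char (#6). Advance 3.
Byte at offset 16: 0xF0 = 11110000 → 4-byte char (#7). Advance 4.
Byte at offset 20: 0xF0 = 11110000 → 4-byte char (#8). Advance 4.
Byte at offset 24: 0xE1 = 11100001 → 3-byte char (#9). Advance 3.
Reached end at offset 27 after 9 code points.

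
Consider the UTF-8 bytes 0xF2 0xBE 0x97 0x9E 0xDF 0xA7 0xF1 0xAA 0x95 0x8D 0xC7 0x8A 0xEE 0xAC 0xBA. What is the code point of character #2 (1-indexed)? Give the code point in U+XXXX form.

U+07E7

Offset 0: leading byte 0xF2 = 11110010 → 4-byte char #1 = F2 BE 97 9E.
Offset 4: leading byte 0xDF = 11011111 → 2-byte char #2 = DF A7.
Leading byte 0xDF = 11011111 matches 110xxxxx → 2-byte sequence.
Byte 1: 0xDF = 11011111, payload 11111 (5 bits).
Byte 2: 0xA7 = 10100111 (10xxxxxx ✓), payload 100111.
Concatenate: 11111100111 = 0x7E7 (11 bits → U+07E7).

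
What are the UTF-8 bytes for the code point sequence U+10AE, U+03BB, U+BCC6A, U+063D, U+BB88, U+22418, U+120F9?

U+10AE: 3-byte form → E1 82 AE.
U+03BB: 2-byte form → CE BB.
U+BCC6A: 4-byte form → F2 BC B1 AA.
U+063D: 2-byte form → D8 BD.
U+BB88: 3-byte form → EB AE 88.
U+22418: 4-byte form → F0 A2 90 98.
U+120F9: 4-byte form → F0 92 83 B9.
Concatenated (22 bytes): E1 82 AE CE BB F2 BC B1 AA D8 BD EB AE 88 F0 A2 90 98 F0 92 83 B9.

E1 82 AE CE BB F2 BC B1 AA D8 BD EB AE 88 F0 A2 90 98 F0 92 83 B9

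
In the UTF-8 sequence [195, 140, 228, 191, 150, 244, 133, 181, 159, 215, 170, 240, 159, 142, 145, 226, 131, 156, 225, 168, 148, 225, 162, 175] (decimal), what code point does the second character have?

U+4FD6

Offset 0: leading byte 0xC3 = 11000011 → 2-byte char #1 = C3 8C.
Offset 2: leading byte 0xE4 = 11100100 → 3-byte char #2 = E4 BF 96.
Leading byte 0xE4 = 11100100 matches 1110xxxx → 3-byte sequence.
Byte 1: 0xE4 = 11100100, payload 0100 (4 bits).
Byte 2: 0xBF = 10111111 (10xxxxxx ✓), payload 111111.
Byte 3: 0x96 = 10010110 (10xxxxxx ✓), payload 010110.
Concatenate: 0100111111010110 = 0x4FD6 (16 bits → U+4FD6).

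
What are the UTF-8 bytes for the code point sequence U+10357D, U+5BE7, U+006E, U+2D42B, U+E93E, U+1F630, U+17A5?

U+10357D: 4-byte form → F4 83 95 BD.
U+5BE7: 3-byte form → E5 AF A7.
U+006E: 1-byte form → 6E.
U+2D42B: 4-byte form → F0 AD 90 AB.
U+E93E: 3-byte form → EE A4 BE.
U+1F630: 4-byte form → F0 9F 98 B0.
U+17A5: 3-byte form → E1 9E A5.
Concatenated (22 bytes): F4 83 95 BD E5 AF A7 6E F0 AD 90 AB EE A4 BE F0 9F 98 B0 E1 9E A5.

F4 83 95 BD E5 AF A7 6E F0 AD 90 AB EE A4 BE F0 9F 98 B0 E1 9E A5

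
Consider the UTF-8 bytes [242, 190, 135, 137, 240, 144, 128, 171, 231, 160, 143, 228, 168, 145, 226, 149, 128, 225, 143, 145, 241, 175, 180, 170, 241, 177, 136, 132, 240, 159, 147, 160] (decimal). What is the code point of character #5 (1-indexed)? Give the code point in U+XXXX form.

Offset 0: leading byte 0xF2 = 11110010 → 4-byte char #1 = F2 BE 87 89.
Offset 4: leading byte 0xF0 = 11110000 → 4-byte char #2 = F0 90 80 AB.
Offset 8: leading byte 0xE7 = 11100111 → 3-byte char #3 = E7 A0 8F.
Offset 11: leading byte 0xE4 = 11100100 → 3-byte char #4 = E4 A8 91.
Offset 14: leading byte 0xE2 = 11100010 → 3-byte char #5 = E2 95 80.
Leading byte 0xE2 = 11100010 matches 1110xxxx → 3-byte sequence.
Byte 1: 0xE2 = 11100010, payload 0010 (4 bits).
Byte 2: 0x95 = 10010101 (10xxxxxx ✓), payload 010101.
Byte 3: 0x80 = 10000000 (10xxxxxx ✓), payload 000000.
Concatenate: 0010010101000000 = 0x2540 (16 bits → U+2540).

U+2540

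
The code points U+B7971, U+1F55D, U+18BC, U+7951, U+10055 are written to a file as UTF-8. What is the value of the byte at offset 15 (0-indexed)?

U+B7971 → 4-byte form F2 B7 A5 B1 at offsets 0–3.
U+1F55D → 4-byte form F0 9F 95 9D at offsets 4–7.
U+18BC → 3-byte form E1 A2 BC at offsets 8–10.
U+7951 → 3-byte form E7 A5 91 at offsets 11–13.
U+10055 → 4-byte form F0 90 81 95 at offsets 14–17.
Offset 15 falls in char 5's range; it's byte 2 of F0 90 81 95 = 0x90.

0x90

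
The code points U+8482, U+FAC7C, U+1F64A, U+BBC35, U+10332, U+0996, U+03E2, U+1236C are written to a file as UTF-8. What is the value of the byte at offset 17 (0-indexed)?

0x8C

U+8482 → 3-byte form E8 92 82 at offsets 0–2.
U+FAC7C → 4-byte form F3 BA B1 BC at offsets 3–6.
U+1F64A → 4-byte form F0 9F 99 8A at offsets 7–10.
U+BBC35 → 4-byte form F2 BB B0 B5 at offsets 11–14.
U+10332 → 4-byte form F0 90 8C B2 at offsets 15–18.
Offset 17 falls in char 5's range; it's byte 3 of F0 90 8C B2 = 0x8C.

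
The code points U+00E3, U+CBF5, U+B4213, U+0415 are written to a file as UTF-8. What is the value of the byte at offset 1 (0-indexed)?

0xA3

U+00E3 → 2-byte form C3 A3 at offsets 0–1.
Offset 1 falls in char 1's range; it's byte 2 of C3 A3 = 0xA3.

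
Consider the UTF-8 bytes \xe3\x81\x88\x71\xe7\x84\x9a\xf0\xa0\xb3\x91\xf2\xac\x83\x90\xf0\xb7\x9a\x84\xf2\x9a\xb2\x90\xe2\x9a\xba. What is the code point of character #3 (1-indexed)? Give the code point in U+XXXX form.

U+711A

Offset 0: leading byte 0xE3 = 11100011 → 3-byte char #1 = E3 81 88.
Offset 3: leading byte 0x71 = 01110001 → 1-byte char #2 = 71.
Offset 4: leading byte 0xE7 = 11100111 → 3-byte char #3 = E7 84 9A.
Leading byte 0xE7 = 11100111 matches 1110xxxx → 3-byte sequence.
Byte 1: 0xE7 = 11100111, payload 0111 (4 bits).
Byte 2: 0x84 = 10000100 (10xxxxxx ✓), payload 000100.
Byte 3: 0x9A = 10011010 (10xxxxxx ✓), payload 011010.
Concatenate: 0111000100011010 = 0x711A (16 bits → U+711A).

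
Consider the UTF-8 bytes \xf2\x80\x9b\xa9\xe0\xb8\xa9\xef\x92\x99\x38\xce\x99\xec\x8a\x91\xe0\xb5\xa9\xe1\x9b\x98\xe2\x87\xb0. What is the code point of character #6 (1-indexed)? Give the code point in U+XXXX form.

U+C291

Offset 0: leading byte 0xF2 = 11110010 → 4-byte char #1 = F2 80 9B A9.
Offset 4: leading byte 0xE0 = 11100000 → 3-byte char #2 = E0 B8 A9.
Offset 7: leading byte 0xEF = 11101111 → 3-byte char #3 = EF 92 99.
Offset 10: leading byte 0x38 = 00111000 → 1-byte char #4 = 38.
Offset 11: leading byte 0xCE = 11001110 → 2-byte char #5 = CE 99.
Offset 13: leading byte 0xEC = 11101100 → 3-byte char #6 = EC 8A 91.
Leading byte 0xEC = 11101100 matches 1110xxxx → 3-byte sequence.
Byte 1: 0xEC = 11101100, payload 1100 (4 bits).
Byte 2: 0x8A = 10001010 (10xxxxxx ✓), payload 001010.
Byte 3: 0x91 = 10010001 (10xxxxxx ✓), payload 010001.
Concatenate: 1100001010010001 = 0xC291 (16 bits → U+C291).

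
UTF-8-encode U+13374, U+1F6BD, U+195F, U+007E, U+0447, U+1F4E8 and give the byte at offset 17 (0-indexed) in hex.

0xA8

U+13374 → 4-byte form F0 93 8D B4 at offsets 0–3.
U+1F6BD → 4-byte form F0 9F 9A BD at offsets 4–7.
U+195F → 3-byte form E1 A5 9F at offsets 8–10.
U+007E → 1-byte form 7E at offsets 11–11.
U+0447 → 2-byte form D1 87 at offsets 12–13.
U+1F4E8 → 4-byte form F0 9F 93 A8 at offsets 14–17.
Offset 17 falls in char 6's range; it's byte 4 of F0 9F 93 A8 = 0xA8.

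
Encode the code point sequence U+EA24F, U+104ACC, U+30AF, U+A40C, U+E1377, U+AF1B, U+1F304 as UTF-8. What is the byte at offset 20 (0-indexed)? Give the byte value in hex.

U+EA24F → 4-byte form F3 AA 89 8F at offsets 0–3.
U+104ACC → 4-byte form F4 84 AB 8C at offsets 4–7.
U+30AF → 3-byte form E3 82 AF at offsets 8–10.
U+A40C → 3-byte form EA 90 8C at offsets 11–13.
U+E1377 → 4-byte form F3 A1 8D B7 at offsets 14–17.
U+AF1B → 3-byte form EA BC 9B at offsets 18–20.
Offset 20 falls in char 6's range; it's byte 3 of EA BC 9B = 0x9B.

0x9B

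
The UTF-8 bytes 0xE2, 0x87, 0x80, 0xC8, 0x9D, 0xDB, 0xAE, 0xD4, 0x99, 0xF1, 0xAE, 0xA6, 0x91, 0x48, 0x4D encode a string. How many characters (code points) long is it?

Byte at offset 0: 0xE2 = 11100010 → 3-byte char (#1). Advance 3.
Byte at offset 3: 0xC8 = 11001000 → 2-byte char (#2). Advance 2.
Byte at offset 5: 0xDB = 11011011 → 2-byte char (#3). Advance 2.
Byte at offset 7: 0xD4 = 11010100 → 2-byte char (#4). Advance 2.
Byte at offset 9: 0xF1 = 11110001 → 4-byte char (#5). Advance 4.
Byte at offset 13: 0x48 = 01001000 → 1-byte char (#6). Advance 1.
Byte at offset 14: 0x4D = 01001101 → 1-byte char (#7). Advance 1.
Reached end at offset 15 after 7 code points.

7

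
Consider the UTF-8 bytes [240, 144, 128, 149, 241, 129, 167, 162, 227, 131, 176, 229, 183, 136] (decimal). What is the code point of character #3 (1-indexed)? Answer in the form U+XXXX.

Offset 0: leading byte 0xF0 = 11110000 → 4-byte char #1 = F0 90 80 95.
Offset 4: leading byte 0xF1 = 11110001 → 4-byte char #2 = F1 81 A7 A2.
Offset 8: leading byte 0xE3 = 11100011 → 3-byte char #3 = E3 83 B0.
Leading byte 0xE3 = 11100011 matches 1110xxxx → 3-byte sequence.
Byte 1: 0xE3 = 11100011, payload 0011 (4 bits).
Byte 2: 0x83 = 10000011 (10xxxxxx ✓), payload 000011.
Byte 3: 0xB0 = 10110000 (10xxxxxx ✓), payload 110000.
Concatenate: 0011000011110000 = 0x30F0 (16 bits → U+30F0).

U+30F0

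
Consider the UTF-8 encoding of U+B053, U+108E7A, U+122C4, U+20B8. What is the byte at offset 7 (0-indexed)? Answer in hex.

U+B053 → 3-byte form EB 81 93 at offsets 0–2.
U+108E7A → 4-byte form F4 88 B9 BA at offsets 3–6.
U+122C4 → 4-byte form F0 92 8B 84 at offsets 7–10.
Offset 7 falls in char 3's range; it's byte 1 of F0 92 8B 84 = 0xF0.

0xF0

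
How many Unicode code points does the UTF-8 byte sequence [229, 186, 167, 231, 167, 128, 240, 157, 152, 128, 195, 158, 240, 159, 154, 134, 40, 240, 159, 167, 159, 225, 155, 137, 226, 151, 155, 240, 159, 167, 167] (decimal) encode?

Byte at offset 0: 0xE5 = 11100101 → 3-byte char (#1). Advance 3.
Byte at offset 3: 0xE7 = 11100111 → 3-byte char (#2). Advance 3.
Byte at offset 6: 0xF0 = 11110000 → 4-byte char (#3). Advance 4.
Byte at offset 10: 0xC3 = 11000011 → 2-byte char (#4). Advance 2.
Byte at offset 12: 0xF0 = 11110000 → 4-byte char (#5). Advance 4.
Byte at offset 16: 0x28 = 00101000 → 1-byte char (#6). Advance 1.
Byte at offset 17: 0xF0 = 11110000 → 4-byte char (#7). Advance 4.
Byte at offset 21: 0xE1 = 11100001 → 3-byte char (#8). Advance 3.
Byte at offset 24: 0xE2 = 11100010 → 3-byte char (#9). Advance 3.
Byte at offset 27: 0xF0 = 11110000 → 4-byte char (#10). Advance 4.
Reached end at offset 31 after 10 code points.

10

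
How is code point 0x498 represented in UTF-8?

U+0498 = 0x498 = 1176 decimal. In range U+0080–U+07FF → 2-byte form: 110xxxxx 10xxxxxx.
Binary (11 bits): 10010011000.
Split 5+6: 10010 | 011000.
Byte 1: 11010010 = 0xD2.
Byte 2: 10011000 = 0x98.

D2 98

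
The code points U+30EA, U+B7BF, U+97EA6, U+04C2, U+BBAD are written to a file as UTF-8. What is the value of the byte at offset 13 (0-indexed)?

U+30EA → 3-byte form E3 83 AA at offsets 0–2.
U+B7BF → 3-byte form EB 9E BF at offsets 3–5.
U+97EA6 → 4-byte form F2 97 BA A6 at offsets 6–9.
U+04C2 → 2-byte form D3 82 at offsets 10–11.
U+BBAD → 3-byte form EB AE AD at offsets 12–14.
Offset 13 falls in char 5's range; it's byte 2 of EB AE AD = 0xAE.

0xAE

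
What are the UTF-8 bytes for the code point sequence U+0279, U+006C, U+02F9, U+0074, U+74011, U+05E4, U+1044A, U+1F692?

C9 B9 6C CB B9 74 F1 B4 80 91 D7 A4 F0 90 91 8A F0 9F 9A 92

U+0279: 2-byte form → C9 B9.
U+006C: 1-byte form → 6C.
U+02F9: 2-byte form → CB B9.
U+0074: 1-byte form → 74.
U+74011: 4-byte form → F1 B4 80 91.
U+05E4: 2-byte form → D7 A4.
U+1044A: 4-byte form → F0 90 91 8A.
U+1F692: 4-byte form → F0 9F 9A 92.
Concatenated (20 bytes): C9 B9 6C CB B9 74 F1 B4 80 91 D7 A4 F0 90 91 8A F0 9F 9A 92.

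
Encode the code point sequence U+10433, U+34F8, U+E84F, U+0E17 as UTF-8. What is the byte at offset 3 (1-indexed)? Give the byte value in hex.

0x90

1-indexed offset 3 is 0-indexed offset 2.
U+10433 → 4-byte form F0 90 90 B3 at offsets 0–3.
Offset 2 falls in char 1's range; it's byte 3 of F0 90 90 B3 = 0x90.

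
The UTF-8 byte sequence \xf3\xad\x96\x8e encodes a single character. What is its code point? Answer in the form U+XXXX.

U+ED58E

Leading byte 0xF3 = 11110011 matches 11110xxx → 4-byte sequence.
Byte 1: 0xF3 = 11110011, payload 011 (3 bits).
Byte 2: 0xAD = 10101101 (10xxxxxx ✓), payload 101101.
Byte 3: 0x96 = 10010110 (10xxxxxx ✓), payload 010110.
Byte 4: 0x8E = 10001110 (10xxxxxx ✓), payload 001110.
Concatenate: 011101101010110001110 = 0xED58E (21 bits → U+ED58E).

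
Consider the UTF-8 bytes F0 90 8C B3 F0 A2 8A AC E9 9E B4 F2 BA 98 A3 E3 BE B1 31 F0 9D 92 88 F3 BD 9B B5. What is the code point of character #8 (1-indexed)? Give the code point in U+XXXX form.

U+FD6F5

Offset 0: leading byte 0xF0 = 11110000 → 4-byte char #1 = F0 90 8C B3.
Offset 4: leading byte 0xF0 = 11110000 → 4-byte char #2 = F0 A2 8A AC.
Offset 8: leading byte 0xE9 = 11101001 → 3-byte char #3 = E9 9E B4.
Offset 11: leading byte 0xF2 = 11110010 → 4-byte char #4 = F2 BA 98 A3.
Offset 15: leading byte 0xE3 = 11100011 → 3-byte char #5 = E3 BE B1.
Offset 18: leading byte 0x31 = 00110001 → 1-byte char #6 = 31.
Offset 19: leading byte 0xF0 = 11110000 → 4-byte char #7 = F0 9D 92 88.
Offset 23: leading byte 0xF3 = 11110011 → 4-byte char #8 = F3 BD 9B B5.
Leading byte 0xF3 = 11110011 matches 11110xxx → 4-byte sequence.
Byte 1: 0xF3 = 11110011, payload 011 (3 bits).
Byte 2: 0xBD = 10111101 (10xxxxxx ✓), payload 111101.
Byte 3: 0x9B = 10011011 (10xxxxxx ✓), payload 011011.
Byte 4: 0xB5 = 10110101 (10xxxxxx ✓), payload 110101.
Concatenate: 011111101011011110101 = 0xFD6F5 (21 bits → U+FD6F5).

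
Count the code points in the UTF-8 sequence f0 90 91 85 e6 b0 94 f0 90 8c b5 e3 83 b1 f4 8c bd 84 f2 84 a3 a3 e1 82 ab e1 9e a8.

8

Byte at offset 0: 0xF0 = 11110000 → 4-byte char (#1). Advance 4.
Byte at offset 4: 0xE6 = 11100110 → 3-byte char (#2). Advance 3.
Byte at offset 7: 0xF0 = 11110000 → 4-byte char (#3). Advance 4.
Byte at offset 11: 0xE3 = 11100011 → 3-byte char (#4). Advance 3.
Byte at offset 14: 0xF4 = 11110100 → 4-byte char (#5). Advance 4.
Byte at offset 18: 0xF2 = 11110010 → 4-byte char (#6). Advance 4.
Byte at offset 22: 0xE1 = 11100001 → 3-byte char (#7). Advance 3.
Byte at offset 25: 0xE1 = 11100001 → 3-byte char (#8). Advance 3.
Reached end at offset 28 after 8 code points.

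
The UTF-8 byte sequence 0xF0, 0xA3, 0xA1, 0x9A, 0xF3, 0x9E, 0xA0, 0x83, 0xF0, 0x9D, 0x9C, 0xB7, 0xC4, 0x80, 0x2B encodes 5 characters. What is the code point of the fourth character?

Offset 0: leading byte 0xF0 = 11110000 → 4-byte char #1 = F0 A3 A1 9A.
Offset 4: leading byte 0xF3 = 11110011 → 4-byte char #2 = F3 9E A0 83.
Offset 8: leading byte 0xF0 = 11110000 → 4-byte char #3 = F0 9D 9C B7.
Offset 12: leading byte 0xC4 = 11000100 → 2-byte char #4 = C4 80.
Leading byte 0xC4 = 11000100 matches 110xxxxx → 2-byte sequence.
Byte 1: 0xC4 = 11000100, payload 00100 (5 bits).
Byte 2: 0x80 = 10000000 (10xxxxxx ✓), payload 000000.
Concatenate: 00100000000 = 0x100 (11 bits → U+0100).

U+0100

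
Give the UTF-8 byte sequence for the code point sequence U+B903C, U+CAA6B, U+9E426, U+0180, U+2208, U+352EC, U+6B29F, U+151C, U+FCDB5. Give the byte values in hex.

F2 B9 80 BC F3 8A A9 AB F2 9E 90 A6 C6 80 E2 88 88 F0 B5 8B AC F1 AB 8A 9F E1 94 9C F3 BC B6 B5

U+B903C: 4-byte form → F2 B9 80 BC.
U+CAA6B: 4-byte form → F3 8A A9 AB.
U+9E426: 4-byte form → F2 9E 90 A6.
U+0180: 2-byte form → C6 80.
U+2208: 3-byte form → E2 88 88.
U+352EC: 4-byte form → F0 B5 8B AC.
U+6B29F: 4-byte form → F1 AB 8A 9F.
U+151C: 3-byte form → E1 94 9C.
U+FCDB5: 4-byte form → F3 BC B6 B5.
Concatenated (32 bytes): F2 B9 80 BC F3 8A A9 AB F2 9E 90 A6 C6 80 E2 88 88 F0 B5 8B AC F1 AB 8A 9F E1 94 9C F3 BC B6 B5.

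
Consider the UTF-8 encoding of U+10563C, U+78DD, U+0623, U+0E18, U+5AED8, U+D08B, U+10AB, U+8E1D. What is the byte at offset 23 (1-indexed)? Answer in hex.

0xE8

1-indexed offset 23 is 0-indexed offset 22.
U+10563C → 4-byte form F4 85 98 BC at offsets 0–3.
U+78DD → 3-byte form E7 A3 9D at offsets 4–6.
U+0623 → 2-byte form D8 A3 at offsets 7–8.
U+0E18 → 3-byte form E0 B8 98 at offsets 9–11.
U+5AED8 → 4-byte form F1 9A BB 98 at offsets 12–15.
U+D08B → 3-byte form ED 82 8B at offsets 16–18.
U+10AB → 3-byte form E1 82 AB at offsets 19–21.
U+8E1D → 3-byte form E8 B8 9D at offsets 22–24.
Offset 22 falls in char 8's range; it's byte 1 of E8 B8 9D = 0xE8.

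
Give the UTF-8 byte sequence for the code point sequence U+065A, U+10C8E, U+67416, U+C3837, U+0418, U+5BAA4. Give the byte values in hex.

U+065A: 2-byte form → D9 9A.
U+10C8E: 4-byte form → F0 90 B2 8E.
U+67416: 4-byte form → F1 A7 90 96.
U+C3837: 4-byte form → F3 83 A0 B7.
U+0418: 2-byte form → D0 98.
U+5BAA4: 4-byte form → F1 9B AA A4.
Concatenated (20 bytes): D9 9A F0 90 B2 8E F1 A7 90 96 F3 83 A0 B7 D0 98 F1 9B AA A4.

D9 9A F0 90 B2 8E F1 A7 90 96 F3 83 A0 B7 D0 98 F1 9B AA A4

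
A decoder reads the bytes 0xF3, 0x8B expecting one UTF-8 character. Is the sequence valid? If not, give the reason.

invalid (sequence truncated)

Leading byte 0xF3 = 11110011 → 4-byte form, but only 2 bytes are present.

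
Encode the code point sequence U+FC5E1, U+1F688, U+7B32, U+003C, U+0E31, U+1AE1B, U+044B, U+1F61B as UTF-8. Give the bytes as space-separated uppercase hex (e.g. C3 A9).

F3 BC 97 A1 F0 9F 9A 88 E7 AC B2 3C E0 B8 B1 F0 9A B8 9B D1 8B F0 9F 98 9B

U+FC5E1: 4-byte form → F3 BC 97 A1.
U+1F688: 4-byte form → F0 9F 9A 88.
U+7B32: 3-byte form → E7 AC B2.
U+003C: 1-byte form → 3C.
U+0E31: 3-byte form → E0 B8 B1.
U+1AE1B: 4-byte form → F0 9A B8 9B.
U+044B: 2-byte form → D1 8B.
U+1F61B: 4-byte form → F0 9F 98 9B.
Concatenated (25 bytes): F3 BC 97 A1 F0 9F 9A 88 E7 AC B2 3C E0 B8 B1 F0 9A B8 9B D1 8B F0 9F 98 9B.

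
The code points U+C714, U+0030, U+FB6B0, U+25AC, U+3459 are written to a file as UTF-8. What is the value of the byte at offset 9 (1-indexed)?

1-indexed offset 9 is 0-indexed offset 8.
U+C714 → 3-byte form EC 9C 94 at offsets 0–2.
U+0030 → 1-byte form 30 at offsets 3–3.
U+FB6B0 → 4-byte form F3 BB 9A B0 at offsets 4–7.
U+25AC → 3-byte form E2 96 AC at offsets 8–10.
Offset 8 falls in char 4's range; it's byte 1 of E2 96 AC = 0xE2.

0xE2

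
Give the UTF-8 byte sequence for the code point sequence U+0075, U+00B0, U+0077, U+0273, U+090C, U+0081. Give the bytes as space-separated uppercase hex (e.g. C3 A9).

U+0075: 1-byte form → 75.
U+00B0: 2-byte form → C2 B0.
U+0077: 1-byte form → 77.
U+0273: 2-byte form → C9 B3.
U+090C: 3-byte form → E0 A4 8C.
U+0081: 2-byte form → C2 81.
Concatenated (11 bytes): 75 C2 B0 77 C9 B3 E0 A4 8C C2 81.

75 C2 B0 77 C9 B3 E0 A4 8C C2 81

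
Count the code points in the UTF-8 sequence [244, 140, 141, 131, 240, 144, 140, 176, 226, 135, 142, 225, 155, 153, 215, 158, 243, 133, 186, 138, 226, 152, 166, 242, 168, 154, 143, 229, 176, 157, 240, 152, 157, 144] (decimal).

10

Byte at offset 0: 0xF4 = 11110100 → 4-byte char (#1). Advance 4.
Byte at offset 4: 0xF0 = 11110000 → 4-byte char (#2). Advance 4.
Byte at offset 8: 0xE2 = 11100010 → 3-byte char (#3). Advance 3.
Byte at offset 11: 0xE1 = 11100001 → 3-byte char (#4). Advance 3.
Byte at offset 14: 0xD7 = 11010111 → 2-byte char (#5). Advance 2.
Byte at offset 16: 0xF3 = 11110011 → 4-byte char (#6). Advance 4.
Byte at offset 20: 0xE2 = 11100010 → 3-byte char (#7). Advance 3.
Byte at offset 23: 0xF2 = 11110010 → 4-byte char (#8). Advance 4.
Byte at offset 27: 0xE5 = 11100101 → 3-byte char (#9). Advance 3.
Byte at offset 30: 0xF0 = 11110000 → 4-byte char (#10). Advance 4.
Reached end at offset 34 after 10 code points.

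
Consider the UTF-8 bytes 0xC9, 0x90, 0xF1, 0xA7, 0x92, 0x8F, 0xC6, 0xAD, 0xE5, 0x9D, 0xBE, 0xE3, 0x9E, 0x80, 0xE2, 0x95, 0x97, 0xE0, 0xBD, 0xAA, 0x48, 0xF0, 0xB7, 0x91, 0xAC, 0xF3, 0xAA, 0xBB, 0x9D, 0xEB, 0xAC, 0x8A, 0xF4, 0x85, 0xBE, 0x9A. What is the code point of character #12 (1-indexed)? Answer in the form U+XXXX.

Offset 0: leading byte 0xC9 = 11001001 → 2-byte char #1 = C9 90.
Offset 2: leading byte 0xF1 = 11110001 → 4-byte char #2 = F1 A7 92 8F.
Offset 6: leading byte 0xC6 = 11000110 → 2-byte char #3 = C6 AD.
Offset 8: leading byte 0xE5 = 11100101 → 3-byte char #4 = E5 9D BE.
Offset 11: leading byte 0xE3 = 11100011 → 3-byte char #5 = E3 9E 80.
Offset 14: leading byte 0xE2 = 11100010 → 3-byte char #6 = E2 95 97.
Offset 17: leading byte 0xE0 = 11100000 → 3-byte char #7 = E0 BD AA.
Offset 20: leading byte 0x48 = 01001000 → 1-byte char #8 = 48.
Offset 21: leading byte 0xF0 = 11110000 → 4-byte char #9 = F0 B7 91 AC.
Offset 25: leading byte 0xF3 = 11110011 → 4-byte char #10 = F3 AA BB 9D.
Offset 29: leading byte 0xEB = 11101011 → 3-byte char #11 = EB AC 8A.
Offset 32: leading byte 0xF4 = 11110100 → 4-byte char #12 = F4 85 BE 9A.
Leading byte 0xF4 = 11110100 matches 11110xxx → 4-byte sequence.
Byte 1: 0xF4 = 11110100, payload 100 (3 bits).
Byte 2: 0x85 = 10000101 (10xxxxxx ✓), payload 000101.
Byte 3: 0xBE = 10111110 (10xxxxxx ✓), payload 111110.
Byte 4: 0x9A = 10011010 (10xxxxxx ✓), payload 011010.
Concatenate: 100000101111110011010 = 0x105F9A (21 bits → U+105F9A).

U+105F9A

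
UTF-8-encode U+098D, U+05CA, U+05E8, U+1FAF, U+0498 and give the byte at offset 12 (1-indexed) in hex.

1-indexed offset 12 is 0-indexed offset 11.
U+098D → 3-byte form E0 A6 8D at offsets 0–2.
U+05CA → 2-byte form D7 8A at offsets 3–4.
U+05E8 → 2-byte form D7 A8 at offsets 5–6.
U+1FAF → 3-byte form E1 BE AF at offsets 7–9.
U+0498 → 2-byte form D2 98 at offsets 10–11.
Offset 11 falls in char 5's range; it's byte 2 of D2 98 = 0x98.

0x98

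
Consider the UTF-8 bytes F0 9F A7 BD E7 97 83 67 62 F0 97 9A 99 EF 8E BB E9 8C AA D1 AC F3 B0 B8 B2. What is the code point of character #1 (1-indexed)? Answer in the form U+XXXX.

U+1F9FD

Offset 0: leading byte 0xF0 = 11110000 → 4-byte char #1 = F0 9F A7 BD.
Leading byte 0xF0 = 11110000 matches 11110xxx → 4-byte sequence.
Byte 1: 0xF0 = 11110000, payload 000 (3 bits).
Byte 2: 0x9F = 10011111 (10xxxxxx ✓), payload 011111.
Byte 3: 0xA7 = 10100111 (10xxxxxx ✓), payload 100111.
Byte 4: 0xBD = 10111101 (10xxxxxx ✓), payload 111101.
Concatenate: 000011111100111111101 = 0x1F9FD (21 bits → U+1F9FD).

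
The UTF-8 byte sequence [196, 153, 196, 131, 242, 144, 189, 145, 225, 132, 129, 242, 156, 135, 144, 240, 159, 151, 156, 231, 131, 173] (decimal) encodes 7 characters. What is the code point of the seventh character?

Offset 0: leading byte 0xC4 = 11000100 → 2-byte char #1 = C4 99.
Offset 2: leading byte 0xC4 = 11000100 → 2-byte char #2 = C4 83.
Offset 4: leading byte 0xF2 = 11110010 → 4-byte char #3 = F2 90 BD 91.
Offset 8: leading byte 0xE1 = 11100001 → 3-byte char #4 = E1 84 81.
Offset 11: leading byte 0xF2 = 11110010 → 4-byte char #5 = F2 9C 87 90.
Offset 15: leading byte 0xF0 = 11110000 → 4-byte char #6 = F0 9F 97 9C.
Offset 19: leading byte 0xE7 = 11100111 → 3-byte char #7 = E7 83 AD.
Leading byte 0xE7 = 11100111 matches 1110xxxx → 3-byte sequence.
Byte 1: 0xE7 = 11100111, payload 0111 (4 bits).
Byte 2: 0x83 = 10000011 (10xxxxxx ✓), payload 000011.
Byte 3: 0xAD = 10101101 (10xxxxxx ✓), payload 101101.
Concatenate: 0111000011101101 = 0x70ED (16 bits → U+70ED).

U+70ED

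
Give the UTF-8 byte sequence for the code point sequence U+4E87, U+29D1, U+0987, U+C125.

E4 BA 87 E2 A7 91 E0 A6 87 EC 84 A5

U+4E87: 3-byte form → E4 BA 87.
U+29D1: 3-byte form → E2 A7 91.
U+0987: 3-byte form → E0 A6 87.
U+C125: 3-byte form → EC 84 A5.
Concatenated (12 bytes): E4 BA 87 E2 A7 91 E0 A6 87 EC 84 A5.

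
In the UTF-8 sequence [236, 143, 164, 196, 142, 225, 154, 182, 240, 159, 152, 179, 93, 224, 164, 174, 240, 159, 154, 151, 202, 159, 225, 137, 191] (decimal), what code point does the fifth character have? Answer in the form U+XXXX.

Offset 0: leading byte 0xEC = 11101100 → 3-byte char #1 = EC 8F A4.
Offset 3: leading byte 0xC4 = 11000100 → 2-byte char #2 = C4 8E.
Offset 5: leading byte 0xE1 = 11100001 → 3-byte char #3 = E1 9A B6.
Offset 8: leading byte 0xF0 = 11110000 → 4-byte char #4 = F0 9F 98 B3.
Offset 12: leading byte 0x5D = 01011101 → 1-byte char #5 = 5D.
Leading byte 0x5D = 01011101 matches 0xxxxxxx → 1-byte sequence.
Byte 1: 0x5D = 01011101, payload 1011101 (7 bits).
Concatenate: 1011101 = 0x5D (7 bits → U+005D).

U+005D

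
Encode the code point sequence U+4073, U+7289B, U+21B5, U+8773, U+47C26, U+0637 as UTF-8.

U+4073: 3-byte form → E4 81 B3.
U+7289B: 4-byte form → F1 B2 A2 9B.
U+21B5: 3-byte form → E2 86 B5.
U+8773: 3-byte form → E8 9D B3.
U+47C26: 4-byte form → F1 87 B0 A6.
U+0637: 2-byte form → D8 B7.
Concatenated (19 bytes): E4 81 B3 F1 B2 A2 9B E2 86 B5 E8 9D B3 F1 87 B0 A6 D8 B7.

E4 81 B3 F1 B2 A2 9B E2 86 B5 E8 9D B3 F1 87 B0 A6 D8 B7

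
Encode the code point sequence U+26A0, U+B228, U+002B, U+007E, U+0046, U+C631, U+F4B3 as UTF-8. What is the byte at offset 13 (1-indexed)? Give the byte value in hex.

0xEF

1-indexed offset 13 is 0-indexed offset 12.
U+26A0 → 3-byte form E2 9A A0 at offsets 0–2.
U+B228 → 3-byte form EB 88 A8 at offsets 3–5.
U+002B → 1-byte form 2B at offsets 6–6.
U+007E → 1-byte form 7E at offsets 7–7.
U+0046 → 1-byte form 46 at offsets 8–8.
U+C631 → 3-byte form EC 98 B1 at offsets 9–11.
U+F4B3 → 3-byte form EF 92 B3 at offsets 12–14.
Offset 12 falls in char 7's range; it's byte 1 of EF 92 B3 = 0xEF.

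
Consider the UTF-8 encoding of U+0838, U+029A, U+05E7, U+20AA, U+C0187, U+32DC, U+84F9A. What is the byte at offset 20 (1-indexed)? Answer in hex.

1-indexed offset 20 is 0-indexed offset 19.
U+0838 → 3-byte form E0 A0 B8 at offsets 0–2.
U+029A → 2-byte form CA 9A at offsets 3–4.
U+05E7 → 2-byte form D7 A7 at offsets 5–6.
U+20AA → 3-byte form E2 82 AA at offsets 7–9.
U+C0187 → 4-byte form F3 80 86 87 at offsets 10–13.
U+32DC → 3-byte form E3 8B 9C at offsets 14–16.
U+84F9A → 4-byte form F2 84 BE 9A at offsets 17–20.
Offset 19 falls in char 7's range; it's byte 3 of F2 84 BE 9A = 0xBE.

0xBE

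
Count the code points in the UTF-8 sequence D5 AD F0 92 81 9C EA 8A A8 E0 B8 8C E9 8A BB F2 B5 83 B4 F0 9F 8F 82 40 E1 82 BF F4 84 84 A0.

10

Byte at offset 0: 0xD5 = 11010101 → 2-byte char (#1). Advance 2.
Byte at offset 2: 0xF0 = 11110000 → 4-byte char (#2). Advance 4.
Byte at offset 6: 0xEA = 11101010 → 3-byte char (#3). Advance 3.
Byte at offset 9: 0xE0 = 11100000 → 3-byte char (#4). Advance 3.
Byte at offset 12: 0xE9 = 11101001 → 3-byte char (#5). Advance 3.
Byte at offset 15: 0xF2 = 11110010 → 4-byte char (#6). Advance 4.
Byte at offset 19: 0xF0 = 11110000 → 4-byte char (#7). Advance 4.
Byte at offset 23: 0x40 = 01000000 → 1-byte char (#8). Advance 1.
Byte at offset 24: 0xE1 = 11100001 → 3-byte char (#9). Advance 3.
Byte at offset 27: 0xF4 = 11110100 → 4-byte char (#10). Advance 4.
Reached end at offset 31 after 10 code points.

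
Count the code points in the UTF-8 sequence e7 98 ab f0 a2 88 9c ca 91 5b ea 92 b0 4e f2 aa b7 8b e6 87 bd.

8

Byte at offset 0: 0xE7 = 11100111 → 3-byte char (#1). Advance 3.
Byte at offset 3: 0xF0 = 11110000 → 4-byte char (#2). Advance 4.
Byte at offset 7: 0xCA = 11001010 → 2-byte char (#3). Advance 2.
Byte at offset 9: 0x5B = 01011011 → 1-byte char (#4). Advance 1.
Byte at offset 10: 0xEA = 11101010 → 3-byte char (#5). Advance 3.
Byte at offset 13: 0x4E = 01001110 → 1-byte char (#6). Advance 1.
Byte at offset 14: 0xF2 = 11110010 → 4-byte char (#7). Advance 4.
Byte at offset 18: 0xE6 = 11100110 → 3-byte char (#8). Advance 3.
Reached end at offset 21 after 8 code points.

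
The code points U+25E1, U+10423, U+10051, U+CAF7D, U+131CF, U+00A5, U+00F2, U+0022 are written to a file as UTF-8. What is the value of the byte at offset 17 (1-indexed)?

0x93

1-indexed offset 17 is 0-indexed offset 16.
U+25E1 → 3-byte form E2 97 A1 at offsets 0–2.
U+10423 → 4-byte form F0 90 90 A3 at offsets 3–6.
U+10051 → 4-byte form F0 90 81 91 at offsets 7–10.
U+CAF7D → 4-byte form F3 8A BD BD at offsets 11–14.
U+131CF → 4-byte form F0 93 87 8F at offsets 15–18.
Offset 16 falls in char 5's range; it's byte 2 of F0 93 87 8F = 0x93.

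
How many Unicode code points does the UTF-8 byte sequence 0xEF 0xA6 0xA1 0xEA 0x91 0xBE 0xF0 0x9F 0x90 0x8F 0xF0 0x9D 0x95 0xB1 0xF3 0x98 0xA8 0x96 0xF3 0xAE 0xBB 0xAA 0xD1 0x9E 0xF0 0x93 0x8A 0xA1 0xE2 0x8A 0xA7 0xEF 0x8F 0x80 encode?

Byte at offset 0: 0xEF = 11101111 → 3-byte char (#1). Advance 3.
Byte at offset 3: 0xEA = 11101010 → 3-byte char (#2). Advance 3.
Byte at offset 6: 0xF0 = 11110000 → 4-byte char (#3). Advance 4.
Byte at offset 10: 0xF0 = 11110000 → 4-byte char (#4). Advance 4.
Byte at offset 14: 0xF3 = 11110011 → 4-byte char (#5). Advance 4.
Byte at offset 18: 0xF3 = 11110011 → 4-byte char (#6). Advance 4.
Byte at offset 22: 0xD1 = 11010001 → 2-byte char (#7). Advance 2.
Byte at offset 24: 0xF0 = 11110000 → 4-byte char (#8). Advance 4.
Byte at offset 28: 0xE2 = 11100010 → 3-byte char (#9). Advance 3.
Byte at offset 31: 0xEF = 11101111 → 3-byte char (#10). Advance 3.
Reached end at offset 34 after 10 code points.

10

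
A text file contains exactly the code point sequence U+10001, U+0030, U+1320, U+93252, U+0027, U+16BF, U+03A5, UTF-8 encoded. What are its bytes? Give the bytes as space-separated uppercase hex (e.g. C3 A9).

F0 90 80 81 30 E1 8C A0 F2 93 89 92 27 E1 9A BF CE A5

U+10001: 4-byte form → F0 90 80 81.
U+0030: 1-byte form → 30.
U+1320: 3-byte form → E1 8C A0.
U+93252: 4-byte form → F2 93 89 92.
U+0027: 1-byte form → 27.
U+16BF: 3-byte form → E1 9A BF.
U+03A5: 2-byte form → CE A5.
Concatenated (18 bytes): F0 90 80 81 30 E1 8C A0 F2 93 89 92 27 E1 9A BF CE A5.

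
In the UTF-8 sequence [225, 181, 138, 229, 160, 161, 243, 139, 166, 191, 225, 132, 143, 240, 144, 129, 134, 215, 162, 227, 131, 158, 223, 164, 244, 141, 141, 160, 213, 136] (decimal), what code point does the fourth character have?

U+110F

Offset 0: leading byte 0xE1 = 11100001 → 3-byte char #1 = E1 B5 8A.
Offset 3: leading byte 0xE5 = 11100101 → 3-byte char #2 = E5 A0 A1.
Offset 6: leading byte 0xF3 = 11110011 → 4-byte char #3 = F3 8B A6 BF.
Offset 10: leading byte 0xE1 = 11100001 → 3-byte char #4 = E1 84 8F.
Leading byte 0xE1 = 11100001 matches 1110xxxx → 3-byte sequence.
Byte 1: 0xE1 = 11100001, payload 0001 (4 bits).
Byte 2: 0x84 = 10000100 (10xxxxxx ✓), payload 000100.
Byte 3: 0x8F = 10001111 (10xxxxxx ✓), payload 001111.
Concatenate: 0001000100001111 = 0x110F (16 bits → U+110F).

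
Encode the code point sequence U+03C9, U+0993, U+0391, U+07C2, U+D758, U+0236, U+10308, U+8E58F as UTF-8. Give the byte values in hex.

U+03C9: 2-byte form → CF 89.
U+0993: 3-byte form → E0 A6 93.
U+0391: 2-byte form → CE 91.
U+07C2: 2-byte form → DF 82.
U+D758: 3-byte form → ED 9D 98.
U+0236: 2-byte form → C8 B6.
U+10308: 4-byte form → F0 90 8C 88.
U+8E58F: 4-byte form → F2 8E 96 8F.
Concatenated (22 bytes): CF 89 E0 A6 93 CE 91 DF 82 ED 9D 98 C8 B6 F0 90 8C 88 F2 8E 96 8F.

CF 89 E0 A6 93 CE 91 DF 82 ED 9D 98 C8 B6 F0 90 8C 88 F2 8E 96 8F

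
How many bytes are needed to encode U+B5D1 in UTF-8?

3

U+B5D1 = 0xB5D1. UTF-8 uses 1 byte below 0x80, 2 below 0x800, 3 below 0x10000, 4 up to 0x10FFFF. 0xB5D1 is in U+0800–U+FFFF → 3 bytes.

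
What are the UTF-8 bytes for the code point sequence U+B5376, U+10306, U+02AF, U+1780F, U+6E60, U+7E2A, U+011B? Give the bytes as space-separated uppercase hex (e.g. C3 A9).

F2 B5 8D B6 F0 90 8C 86 CA AF F0 97 A0 8F E6 B9 A0 E7 B8 AA C4 9B

U+B5376: 4-byte form → F2 B5 8D B6.
U+10306: 4-byte form → F0 90 8C 86.
U+02AF: 2-byte form → CA AF.
U+1780F: 4-byte form → F0 97 A0 8F.
U+6E60: 3-byte form → E6 B9 A0.
U+7E2A: 3-byte form → E7 B8 AA.
U+011B: 2-byte form → C4 9B.
Concatenated (22 bytes): F2 B5 8D B6 F0 90 8C 86 CA AF F0 97 A0 8F E6 B9 A0 E7 B8 AA C4 9B.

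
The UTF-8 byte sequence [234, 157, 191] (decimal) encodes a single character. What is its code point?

U+A77F

Leading byte 0xEA = 11101010 matches 1110xxxx → 3-byte sequence.
Byte 1: 0xEA = 11101010, payload 1010 (4 bits).
Byte 2: 0x9D = 10011101 (10xxxxxx ✓), payload 011101.
Byte 3: 0xBF = 10111111 (10xxxxxx ✓), payload 111111.
Concatenate: 1010011101111111 = 0xA77F (16 bits → U+A77F).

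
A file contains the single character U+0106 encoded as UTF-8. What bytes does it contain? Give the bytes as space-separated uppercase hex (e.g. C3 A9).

C4 86

U+0106 = 0x106 = 262 decimal. In range U+0080–U+07FF → 2-byte form: 110xxxxx 10xxxxxx.
Binary (11 bits): 00100000110.
Split 5+6: 00100 | 000110.
Byte 1: 11000100 = 0xC4.
Byte 2: 10000110 = 0x86.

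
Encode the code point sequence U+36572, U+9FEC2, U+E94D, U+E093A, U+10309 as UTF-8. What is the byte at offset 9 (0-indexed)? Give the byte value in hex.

0xA5

U+36572 → 4-byte form F0 B6 95 B2 at offsets 0–3.
U+9FEC2 → 4-byte form F2 9F BB 82 at offsets 4–7.
U+E94D → 3-byte form EE A5 8D at offsets 8–10.
Offset 9 falls in char 3's range; it's byte 2 of EE A5 8D = 0xA5.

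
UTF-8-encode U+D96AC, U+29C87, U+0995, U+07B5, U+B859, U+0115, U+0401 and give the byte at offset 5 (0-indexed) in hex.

0xA9

U+D96AC → 4-byte form F3 99 9A AC at offsets 0–3.
U+29C87 → 4-byte form F0 A9 B2 87 at offsets 4–7.
Offset 5 falls in char 2's range; it's byte 2 of F0 A9 B2 87 = 0xA9.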